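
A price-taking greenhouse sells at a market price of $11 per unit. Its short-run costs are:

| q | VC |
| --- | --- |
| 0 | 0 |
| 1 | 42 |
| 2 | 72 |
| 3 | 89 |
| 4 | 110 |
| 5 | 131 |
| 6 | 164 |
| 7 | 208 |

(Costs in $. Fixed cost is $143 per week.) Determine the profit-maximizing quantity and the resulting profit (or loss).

q = 0 (shut down); profit = -$143

Compute π = P·q − TC at each output: q=0: -143; q=1: -174; q=2: -193; q=3: -199; q=4: -209; q=5: -219; q=6: -241; q=7: -274.
Profit is highest at q = 0. Equivalently, the lowest AVC in the table is 131/5 ≈ $26.20 at q = 5, and P = $11 falls below it — price never covers variable cost, so the firm shuts down and loses only its fixed cost.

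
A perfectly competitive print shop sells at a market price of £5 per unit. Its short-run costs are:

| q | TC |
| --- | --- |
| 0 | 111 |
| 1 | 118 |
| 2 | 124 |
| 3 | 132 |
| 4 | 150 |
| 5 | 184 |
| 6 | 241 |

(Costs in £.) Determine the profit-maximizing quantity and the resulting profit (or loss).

Profit at each row (π = 5q − TC): q=0: -111; q=1: -113; q=2: -114; q=3: -117; q=4: -130; q=5: -159; q=6: -211.
Profit is highest at q = 0. Equivalently, the lowest AVC in the table is 13/2 ≈ £6.50 at q = 2, and P = £5 falls below it — price never covers variable cost, so the firm shuts down and loses only its fixed cost.

q = 0 (shut down); profit = -£111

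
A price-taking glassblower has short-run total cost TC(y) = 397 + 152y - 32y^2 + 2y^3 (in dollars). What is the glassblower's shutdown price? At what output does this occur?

$24 per unit, at y = 8

The firm shuts down when price falls below the minimum of average variable cost. AVC = VC/y = 152 - 32y + 2y^2.
dAVC/dy = -32 + 4y = 0 gives y = 8. min AVC = 152 - 32·8 + 2·8^2 = 24.
The firm shuts down for any P below $24.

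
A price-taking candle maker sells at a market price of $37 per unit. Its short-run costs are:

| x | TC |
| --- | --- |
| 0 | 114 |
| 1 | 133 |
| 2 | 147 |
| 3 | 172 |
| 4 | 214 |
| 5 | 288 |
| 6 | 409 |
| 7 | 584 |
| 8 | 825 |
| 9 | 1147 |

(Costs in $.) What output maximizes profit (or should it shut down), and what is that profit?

Profit at each row (π = 37x − TC): x=0: -114; x=1: -96; x=2: -73; x=3: -61; x=4: -66; x=5: -103; x=6: -187; x=7: -325; x=8: -529; x=9: -814.
Profit is maximized at x = 3. AVC there is 58/3 = $19.33 ≤ P, so producing beats shutting down (which would give -$114).

x = 3; profit = -$61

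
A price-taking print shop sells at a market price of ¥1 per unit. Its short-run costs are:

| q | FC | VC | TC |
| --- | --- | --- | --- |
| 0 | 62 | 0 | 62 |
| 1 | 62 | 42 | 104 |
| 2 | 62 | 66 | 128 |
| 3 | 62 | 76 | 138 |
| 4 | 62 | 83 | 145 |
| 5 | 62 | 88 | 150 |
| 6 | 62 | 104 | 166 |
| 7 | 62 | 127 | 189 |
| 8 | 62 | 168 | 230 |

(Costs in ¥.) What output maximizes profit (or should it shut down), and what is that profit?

Profit at each row (π = 1q − TC): q=0: -62; q=1: -103; q=2: -126; q=3: -135; q=4: -141; q=5: -145; q=6: -160; q=7: -182; q=8: -222.
Profit is highest at q = 0. Equivalently, the lowest AVC in the table is 104/6 ≈ ¥17.33 at q = 6, and P = ¥1 falls below it — price never covers variable cost, so the firm shuts down and loses only its fixed cost.

q = 0 (shut down); profit = -¥62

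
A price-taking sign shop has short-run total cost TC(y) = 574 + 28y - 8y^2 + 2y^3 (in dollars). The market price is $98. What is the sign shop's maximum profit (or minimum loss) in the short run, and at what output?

AVC = 28 - 8y + 2y^2; min AVC = $20 at y = 2. Since P = $98 ≥ min AVC, the firm produces.
MC = 28 - 16y + 6y^2. Setting P = MC and taking the root on the rising branch gives y* = 5.
TR = 98·5 = 490. TC = 574 + 190 = 764. Profit = 490 − 764 = -$274.
That loss of $274 beats the $574 the firm would lose by shutting down; producing recovers $300 of fixed cost.

Profit = -$274 at y = 5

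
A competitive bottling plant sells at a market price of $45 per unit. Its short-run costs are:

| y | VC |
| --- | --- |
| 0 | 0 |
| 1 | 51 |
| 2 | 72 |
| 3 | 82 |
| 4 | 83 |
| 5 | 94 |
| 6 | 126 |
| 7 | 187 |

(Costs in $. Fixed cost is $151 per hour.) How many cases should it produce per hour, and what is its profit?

y = 6; profit = -$7

Tabulate TR − TC: y=0: -151; y=1: -157; y=2: -133; y=3: -98; y=4: -54; y=5: -20; y=6: -7; y=7: -23.
Profit is maximized at y = 6. AVC there is 126/6 = $21 ≤ P, so producing beats shutting down (which would give -$151).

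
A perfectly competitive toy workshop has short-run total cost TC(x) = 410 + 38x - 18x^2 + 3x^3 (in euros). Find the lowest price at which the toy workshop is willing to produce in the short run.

€11 per unit

Short-run supply begins at min AVC. From VC = 38x - 18x^2 + 3x^3, AVC = 38 - 18x + 3x^2.
At the minimum of AVC, MC = AVC. MC = 38 - 36x + 9x^2; setting MC = AVC gives 6x^2 - 18x = 0, so x = 3. min AVC = 11.
The firm shuts down for any P below €11.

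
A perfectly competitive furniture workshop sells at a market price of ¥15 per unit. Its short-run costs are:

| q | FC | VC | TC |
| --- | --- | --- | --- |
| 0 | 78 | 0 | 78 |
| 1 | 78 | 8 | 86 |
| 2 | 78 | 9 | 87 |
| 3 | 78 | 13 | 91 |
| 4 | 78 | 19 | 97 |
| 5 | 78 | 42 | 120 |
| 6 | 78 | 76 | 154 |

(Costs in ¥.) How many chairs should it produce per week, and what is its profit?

Tabulate TR − TC: q=0: -78; q=1: -71; q=2: -57; q=3: -46; q=4: -37; q=5: -45; q=6: -64.
Profit is maximized at q = 4. AVC there is 19/4 = ¥4.75 ≤ P, so producing beats shutting down (which would give -¥78).

q = 4; profit = -¥37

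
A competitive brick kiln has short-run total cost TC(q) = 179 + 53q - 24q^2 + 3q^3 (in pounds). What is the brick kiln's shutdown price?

£5 per unit

The shutdown price is the minimum of AVC. VC = 53q - 24q^2 + 3q^3, so AVC = 53 - 24q + 3q^2.
At the minimum of AVC, MC = AVC. MC = 53 - 48q + 9q^2; setting MC = AVC gives 6q^2 - 24q = 0, so q = 4. min AVC = 5.
For P < £5 the firm produces nothing.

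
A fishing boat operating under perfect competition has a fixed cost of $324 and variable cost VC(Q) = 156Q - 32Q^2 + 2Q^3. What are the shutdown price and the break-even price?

Shutdown price = min AVC. AVC = 156 - 32Q + 2Q^2, with vertex at Q = 8 and minimum $28.
ATC = 324/Q + 156 - 32Q + 2Q^2. Setting dATC/dQ = −324/Q^2 − 32 + 4Q = 0 gives Q = 9 (since 4·9^3 − 32·9^2 = 324).
min ATC = 324/9 + 156 − 32·9 + 2·9^2 = $66. That is the break-even price.
Between these two prices the firm operates at a loss; above $66 it earns a profit.

Shutdown price = $28; break-even price = $66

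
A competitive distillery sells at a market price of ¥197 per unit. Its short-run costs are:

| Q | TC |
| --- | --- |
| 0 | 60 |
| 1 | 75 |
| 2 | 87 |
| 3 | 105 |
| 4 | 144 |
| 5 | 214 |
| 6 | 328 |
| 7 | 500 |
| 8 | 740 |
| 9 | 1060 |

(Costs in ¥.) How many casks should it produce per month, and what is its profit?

Q = 7; profit = ¥879

Profit at each row (π = 197Q − TC): Q=0: -60; Q=1: 122; Q=2: 307; Q=3: 486; Q=4: 644; Q=5: 771; Q=6: 854; Q=7: 879; Q=8: 836; Q=9: 713.
Profit is maximized at Q = 7. AVC there is 440/7 = ¥62.86 ≤ P, so producing beats shutting down (which would give -¥60).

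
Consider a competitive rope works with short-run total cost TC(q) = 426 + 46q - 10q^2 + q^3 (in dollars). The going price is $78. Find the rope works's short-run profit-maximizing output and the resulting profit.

AVC = 46 - 10q + q^2; min AVC = $21 at q = 5. Since P = $78 ≥ min AVC, the firm produces.
With MC = 46 - 20q + 3q^2, P = MC on the upward-sloping part at q* = 8.
TR = 78·8 = 624. TC = 426 + 240 = 666. Profit = 624 − 666 = -$42.
Shutting down would mean losing the fixed cost of $426, so operating at a loss of $42 is better by $384.

Profit = -$42 at q = 8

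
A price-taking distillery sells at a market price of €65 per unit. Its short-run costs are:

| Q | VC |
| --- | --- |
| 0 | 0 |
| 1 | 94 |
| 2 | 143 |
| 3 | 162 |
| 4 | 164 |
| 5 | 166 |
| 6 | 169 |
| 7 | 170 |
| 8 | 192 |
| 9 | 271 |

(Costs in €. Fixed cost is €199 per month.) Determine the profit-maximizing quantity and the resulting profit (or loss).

Q = 8; profit = €129

Tabulate TR − TC: Q=0: -199; Q=1: -228; Q=2: -212; Q=3: -166; Q=4: -103; Q=5: -40; Q=6: 22; Q=7: 86; Q=8: 129; Q=9: 115.
Profit is maximized at Q = 8. AVC there is 192/8 = €24 ≤ P, so producing beats shutting down (which would give -€199).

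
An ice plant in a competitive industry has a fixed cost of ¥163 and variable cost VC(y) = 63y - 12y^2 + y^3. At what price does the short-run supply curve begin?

The shutdown price is the minimum of AVC. VC = 63y - 12y^2 + y^3, so AVC = 63 - 12y + y^2.
dAVC/dy = -12 + 2y = 0 gives y = 6. min AVC = 63 - 12·6 + 6^2 = 27.
For P < ¥27 the firm produces nothing.

¥27 per unit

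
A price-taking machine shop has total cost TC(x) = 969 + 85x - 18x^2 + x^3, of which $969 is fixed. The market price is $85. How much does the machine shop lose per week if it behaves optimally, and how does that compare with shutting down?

Profit = -$105 at x = 12

AVC = 85 - 18x + x^2; min AVC = $4 at x = 9. Since P = $85 ≥ min AVC, the firm produces.
With MC = 85 - 36x + 3x^2, P = MC on the upward-sloping part at x* = 12.
TR = 85·12 = 1020. TC = 969 + 156 = 1125. Profit = 1020 − 1125 = -$105.
That loss of $105 beats the $969 the firm would lose by shutting down; producing recovers $864 of fixed cost.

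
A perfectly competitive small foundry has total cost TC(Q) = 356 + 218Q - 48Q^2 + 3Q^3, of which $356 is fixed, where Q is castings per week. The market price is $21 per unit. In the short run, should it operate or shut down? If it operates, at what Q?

Shut down

Variable cost is VC = 218Q - 48Q^2 + 3Q^3, so AVC = VC/Q = 218 - 48Q + 3Q^2 and MC = dTC/dQ = 218 - 96Q + 9Q^2.
The AVC parabola has its vertex at Q = 48/6 = 8, where AVC = 218 - 48·8 + 3·8^2 = $26.
With P < min AVC ($21 < $26), every unit sold adds to the loss.
Best response: produce nothing and absorb the $356 fixed cost.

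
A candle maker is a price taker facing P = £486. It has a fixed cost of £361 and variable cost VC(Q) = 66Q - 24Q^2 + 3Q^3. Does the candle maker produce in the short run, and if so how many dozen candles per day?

Produce at Q = 10

Variable cost is VC = 66Q - 24Q^2 + 3Q^3, so AVC = VC/Q = 66 - 24Q + 3Q^2 and MC = dTC/dQ = 66 - 48Q + 9Q^2.
AVC hits its minimum where MC = AVC, at Q = 4, giving min AVC = 66 - 24·4 + 3·4^2 = £18.
Since P = £486 ≥ min AVC = £18, price covers variable cost and the firm should produce.
P = MC gives -420 - 48Q + 9Q^2 = 0, with roots -14/3 and 10. Take the larger (rising MC): Q* = 10.
Check: AVC at Q = 10 is £126 ≤ P, so revenue covers variable cost.
Profit = P·Q − TC = 486·10 − 1621 = £3239.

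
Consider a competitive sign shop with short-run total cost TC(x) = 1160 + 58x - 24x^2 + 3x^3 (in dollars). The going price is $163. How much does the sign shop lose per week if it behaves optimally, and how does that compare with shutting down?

AVC = 58 - 24x + 3x^2; min AVC = $10 at x = 4. Since P = $163 ≥ min AVC, the firm produces.
MC = 58 - 48x + 9x^2. Setting P = MC and taking the root on the rising branch gives x* = 7.
TR = 163·7 = 1141. TC = 1160 + 259 = 1419. Profit = 1141 − 1419 = -$278.
Shutting down would mean losing the fixed cost of $1160, so operating at a loss of $278 is better by $882.

Profit = -$278 at x = 7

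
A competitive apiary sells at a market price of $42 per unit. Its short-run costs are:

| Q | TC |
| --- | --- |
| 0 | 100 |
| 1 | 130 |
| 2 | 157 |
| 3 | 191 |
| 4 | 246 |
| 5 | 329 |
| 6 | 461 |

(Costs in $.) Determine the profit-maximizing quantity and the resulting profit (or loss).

Profit at each row (π = 42Q − TC): Q=0: -100; Q=1: -88; Q=2: -73; Q=3: -65; Q=4: -78; Q=5: -119; Q=6: -209.
Profit is maximized at Q = 3. AVC there is 91/3 = $30.33 ≤ P, so producing beats shutting down (which would give -$100).

Q = 3; profit = -$65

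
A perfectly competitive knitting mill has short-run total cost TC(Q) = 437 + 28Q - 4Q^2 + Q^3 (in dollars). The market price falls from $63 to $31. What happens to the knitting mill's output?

Output falls from 5 to 3

AVC = 28 - 4Q + Q^2, minimized at Q = 2 where min AVC = $24. MC = 28 - 8Q + 3Q^2.
At P = $63 ≥ min AVC, set P = MC on the rising branch: Q = 5.
At P = $31 ≥ min AVC, set P = MC: Q = 3. The firm stays open but cuts output.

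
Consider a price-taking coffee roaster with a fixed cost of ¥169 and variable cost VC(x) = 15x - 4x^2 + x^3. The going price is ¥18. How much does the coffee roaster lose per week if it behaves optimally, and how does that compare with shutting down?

Profit = -¥151 at x = 3

AVC = 15 - 4x + x^2 has its minimum ¥11 at x = 2; price ¥18 clears that bar, so the firm operates.
MC = 15 - 8x + 3x^2. Setting P = MC and taking the root on the rising branch gives x* = 3.
TR = 18·3 = 54. TC = 169 + 36 = 205. Profit = 54 − 205 = -¥151.
By producing, the firm covers all variable cost plus ¥18 of fixed cost; shutting down would lose the full ¥169.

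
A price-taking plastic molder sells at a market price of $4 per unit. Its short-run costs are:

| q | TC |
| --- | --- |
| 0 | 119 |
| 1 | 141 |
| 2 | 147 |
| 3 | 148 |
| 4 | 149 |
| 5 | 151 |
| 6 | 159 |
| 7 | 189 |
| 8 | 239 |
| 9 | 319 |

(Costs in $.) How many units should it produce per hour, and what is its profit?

q = 0 (shut down); profit = -$119

Tabulate TR − TC: q=0: -119; q=1: -137; q=2: -139; q=3: -136; q=4: -133; q=5: -131; q=6: -135; q=7: -161; q=8: -207; q=9: -283.
Profit is highest at q = 0. Equivalently, the lowest AVC in the table is 32/5 ≈ $6.40 at q = 5, and P = $4 falls below it — price never covers variable cost, so the firm shuts down and loses only its fixed cost.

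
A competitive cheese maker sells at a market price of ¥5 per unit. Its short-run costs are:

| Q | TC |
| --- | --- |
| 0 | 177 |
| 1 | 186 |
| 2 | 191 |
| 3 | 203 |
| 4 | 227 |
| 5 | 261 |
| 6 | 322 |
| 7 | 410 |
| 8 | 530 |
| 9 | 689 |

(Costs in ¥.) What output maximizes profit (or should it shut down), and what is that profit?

Q = 0 (shut down); profit = -¥177

Profit at each row (π = 5Q − TC): Q=0: -177; Q=1: -181; Q=2: -181; Q=3: -188; Q=4: -207; Q=5: -236; Q=6: -292; Q=7: -375; Q=8: -490; Q=9: -644.
Profit is highest at Q = 0. Equivalently, the lowest AVC in the table is 14/2 ≈ ¥7 at Q = 2, and P = ¥5 falls below it — price never covers variable cost, so the firm shuts down and loses only its fixed cost.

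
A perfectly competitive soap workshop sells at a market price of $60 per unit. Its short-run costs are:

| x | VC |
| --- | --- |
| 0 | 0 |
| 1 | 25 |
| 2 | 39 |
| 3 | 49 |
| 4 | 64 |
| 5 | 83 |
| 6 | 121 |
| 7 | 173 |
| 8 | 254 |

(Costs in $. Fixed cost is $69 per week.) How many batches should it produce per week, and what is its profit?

x = 7; profit = $178

Profit at each row (π = 60x − TC): x=0: -69; x=1: -34; x=2: 12; x=3: 62; x=4: 107; x=5: 148; x=6: 170; x=7: 178; x=8: 157.
Profit is maximized at x = 7. AVC there is 173/7 = $24.71 ≤ P, so producing beats shutting down (which would give -$69).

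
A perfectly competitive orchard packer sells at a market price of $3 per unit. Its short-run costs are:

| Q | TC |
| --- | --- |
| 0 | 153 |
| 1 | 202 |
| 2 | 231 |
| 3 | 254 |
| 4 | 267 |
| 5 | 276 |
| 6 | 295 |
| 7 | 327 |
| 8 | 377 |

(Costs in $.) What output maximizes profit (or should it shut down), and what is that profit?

Tabulate TR − TC: Q=0: -153; Q=1: -199; Q=2: -225; Q=3: -245; Q=4: -255; Q=5: -261; Q=6: -277; Q=7: -306; Q=8: -353.
Profit is highest at Q = 0. Equivalently, the lowest AVC in the table is 142/6 ≈ $23.67 at Q = 6, and P = $3 falls below it — price never covers variable cost, so the firm shuts down and loses only its fixed cost.

Q = 0 (shut down); profit = -$153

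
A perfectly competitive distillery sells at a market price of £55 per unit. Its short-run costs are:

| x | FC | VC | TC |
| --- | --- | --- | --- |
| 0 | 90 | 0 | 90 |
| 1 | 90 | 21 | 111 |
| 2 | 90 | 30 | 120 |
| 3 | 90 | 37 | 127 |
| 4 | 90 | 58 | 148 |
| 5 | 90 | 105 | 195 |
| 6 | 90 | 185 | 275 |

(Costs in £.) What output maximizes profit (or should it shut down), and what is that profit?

x = 5; profit = £80

Compute π = P·x − TC at each output: x=0: -90; x=1: -56; x=2: -10; x=3: 38; x=4: 72; x=5: 80; x=6: 55.
Profit is maximized at x = 5. AVC there is 105/5 = £21 ≤ P, so producing beats shutting down (which would give -£90).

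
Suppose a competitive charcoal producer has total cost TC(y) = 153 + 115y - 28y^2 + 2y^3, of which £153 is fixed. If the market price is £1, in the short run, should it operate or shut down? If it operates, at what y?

Strip out fixed cost: VC = 115y - 28y^2 + 2y^3. Then AVC = 115 - 28y + 2y^2 and MC = 115 - 56y + 6y^2.
AVC is minimized where dAVC/dy = -28 + 4y = 0, at y = 7; min AVC = 115 - 28·7 + 2·7^2 = £17.
P = £1 lies below min AVC = £17; no output level covers variable cost.
Best response: produce nothing and absorb the £153 fixed cost.

Shut down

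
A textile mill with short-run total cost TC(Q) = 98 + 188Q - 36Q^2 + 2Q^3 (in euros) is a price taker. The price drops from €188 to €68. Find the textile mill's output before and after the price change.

Output falls from 12 to 10

AVC = 188 - 36Q + 2Q^2, minimized at Q = 9 where min AVC = €26. MC = 188 - 72Q + 6Q^2.
With P = €188 above the shutdown price, P = MC gives Q = 12.
At P = €68 ≥ min AVC, set P = MC: Q = 10. The firm stays open but cuts output.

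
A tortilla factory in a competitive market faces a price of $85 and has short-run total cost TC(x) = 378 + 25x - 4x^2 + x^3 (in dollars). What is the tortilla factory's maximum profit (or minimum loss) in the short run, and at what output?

AVC = 25 - 4x + x^2 has its minimum $21 at x = 2; price $85 clears that bar, so the firm operates.
MC = 25 - 8x + 3x^2. Setting P = MC and taking the root on the rising branch gives x* = 6.
TR = 85·6 = 510. TC = 378 + 222 = 600. Profit = 510 − 600 = -$90.
Shutting down would mean losing the fixed cost of $378, so operating at a loss of $90 is better by $288.

Profit = -$90 at x = 6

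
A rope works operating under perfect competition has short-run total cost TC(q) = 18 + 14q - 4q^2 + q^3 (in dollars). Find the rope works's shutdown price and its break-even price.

Shutdown price = $10; break-even price = $17

AVC = 14 - 4q + q^2; minimized at q = 2, giving min AVC = $10. That is the shutdown price.
ATC = 18/q + 14 - 4q + q^2. Setting dATC/dq = −18/q^2 − 4 + 2q = 0 gives q = 3 (since 2·3^3 − 4·3^2 = 18).
min ATC = 18/3 + 14 − 4·3 + 3^2 = $17. That is the break-even price.
For $10 ≤ P < $17 the firm produces at a loss; below $10 it shuts down.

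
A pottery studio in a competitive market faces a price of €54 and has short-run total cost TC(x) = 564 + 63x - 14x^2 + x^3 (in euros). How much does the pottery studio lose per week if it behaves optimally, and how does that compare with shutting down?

Profit = -€240 at x = 9

AVC = 63 - 14x + x^2 has its minimum €14 at x = 7; price €54 clears that bar, so the firm operates.
With MC = 63 - 28x + 3x^2, P = MC on the upward-sloping part at x* = 9.
TR = 54·9 = 486. TC = 564 + 162 = 726. Profit = 486 − 726 = -€240.
Shutting down would mean losing the fixed cost of €564, so operating at a loss of €240 is better by €324.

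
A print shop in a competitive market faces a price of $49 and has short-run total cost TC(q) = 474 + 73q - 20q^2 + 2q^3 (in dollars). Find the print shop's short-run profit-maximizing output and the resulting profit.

AVC = 73 - 20q + 2q^2; min AVC = $23 at q = 5. Since P = $49 ≥ min AVC, the firm produces.
With MC = 73 - 40q + 6q^2, P = MC on the upward-sloping part at q* = 6.
TR = 49·6 = 294. TC = 474 + 150 = 624. Profit = 294 − 624 = -$330.
By producing, the firm covers all variable cost plus $144 of fixed cost; shutting down would lose the full $474.

Profit = -$330 at q = 6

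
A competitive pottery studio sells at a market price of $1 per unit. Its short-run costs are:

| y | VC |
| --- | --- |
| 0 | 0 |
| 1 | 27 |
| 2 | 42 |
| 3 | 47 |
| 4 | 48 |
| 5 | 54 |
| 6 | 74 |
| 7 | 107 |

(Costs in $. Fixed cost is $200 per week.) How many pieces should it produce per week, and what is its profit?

Compute π = P·y − TC at each output: y=0: -200; y=1: -226; y=2: -240; y=3: -244; y=4: -244; y=5: -249; y=6: -268; y=7: -300.
Profit is highest at y = 0. Equivalently, the lowest AVC in the table is 54/5 ≈ $10.80 at y = 5, and P = $1 falls below it — price never covers variable cost, so the firm shuts down and loses only its fixed cost.

y = 0 (shut down); profit = -$200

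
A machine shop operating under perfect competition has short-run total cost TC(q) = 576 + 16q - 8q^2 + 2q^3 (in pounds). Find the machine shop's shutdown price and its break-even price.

Shutdown price = £8; break-even price = £136

Shutdown price = min AVC. AVC = 16 - 8q + 2q^2, with vertex at q = 2 and minimum £8.
ATC = 576/q + 16 - 8q + 2q^2. Setting dATC/dq = −576/q^2 − 8 + 4q = 0 gives q = 6 (since 4·6^3 − 8·6^2 = 576).
min ATC = 576/6 + 16 − 8·6 + 2·6^2 = £136. That is the break-even price.
Between these two prices the firm operates at a loss; above £136 it earns a profit.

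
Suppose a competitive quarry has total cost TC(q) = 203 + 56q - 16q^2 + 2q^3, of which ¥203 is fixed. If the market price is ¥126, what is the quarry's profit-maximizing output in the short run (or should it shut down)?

Strip out fixed cost: VC = 56q - 16q^2 + 2q^3. Then AVC = 56 - 16q + 2q^2 and MC = 56 - 32q + 6q^2.
The AVC parabola has its vertex at q = 16/4 = 4, where AVC = 56 - 16·4 + 2·4^2 = ¥24.
Because ¥126 ≥ ¥24, revenue can cover variable cost; the firm operates.
P = MC gives -70 - 32q + 6q^2 = 0, with roots -5/3 and 7. Take the larger (rising MC): q* = 7.
Check: AVC at q = 7 is ¥42 ≤ P, so revenue covers variable cost.
Profit = P·q − TC = 126·7 − 497 = ¥385.

Produce at q = 7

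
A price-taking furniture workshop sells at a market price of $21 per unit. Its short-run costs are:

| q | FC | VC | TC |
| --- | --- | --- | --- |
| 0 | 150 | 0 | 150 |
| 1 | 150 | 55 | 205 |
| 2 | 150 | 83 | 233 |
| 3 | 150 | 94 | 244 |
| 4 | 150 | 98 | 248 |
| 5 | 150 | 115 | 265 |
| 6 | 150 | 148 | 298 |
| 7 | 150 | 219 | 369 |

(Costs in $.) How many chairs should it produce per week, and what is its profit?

Tabulate TR − TC: q=0: -150; q=1: -184; q=2: -191; q=3: -181; q=4: -164; q=5: -160; q=6: -172; q=7: -222.
Profit is highest at q = 0. Equivalently, the lowest AVC in the table is 115/5 ≈ $23 at q = 5, and P = $21 falls below it — price never covers variable cost, so the firm shuts down and loses only its fixed cost.

q = 0 (shut down); profit = -$150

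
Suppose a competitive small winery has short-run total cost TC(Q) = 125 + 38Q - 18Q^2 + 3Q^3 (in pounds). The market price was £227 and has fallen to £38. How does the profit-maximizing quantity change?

MC = 38 - 36Q + 9Q^2; the shutdown threshold is min AVC = £11 (at Q = 3).
With P = £227 above the shutdown price, P = MC gives Q = 7.
At P = £38 ≥ min AVC, set P = MC: Q = 4. The firm stays open but cuts output.

Output falls from 7 to 4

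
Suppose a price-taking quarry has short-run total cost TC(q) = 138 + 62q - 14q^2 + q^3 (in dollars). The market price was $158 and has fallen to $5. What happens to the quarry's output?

Output falls from 12 to 0 (the firm shuts down)

AVC = 62 - 14q + q^2, minimized at q = 7 where min AVC = $13. MC = 62 - 28q + 3q^2.
With P = $158 above the shutdown price, P = MC gives q = 12.
At P = $5 < min AVC = $13, price no longer covers variable cost at any output, so the firm shuts down: q = 0.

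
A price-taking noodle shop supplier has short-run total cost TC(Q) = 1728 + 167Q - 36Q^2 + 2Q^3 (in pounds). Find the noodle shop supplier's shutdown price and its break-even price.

Shutdown price = £5; break-even price = £167

AVC = 167 - 36Q + 2Q^2; minimized at Q = 9, giving min AVC = £5. That is the shutdown price.
ATC = 1728/Q + 167 - 36Q + 2Q^2. Setting dATC/dQ = −1728/Q^2 − 36 + 4Q = 0 gives Q = 12 (since 4·12^3 − 36·12^2 = 1728).
min ATC = 1728/12 + 167 − 36·12 + 2·12^2 = £167. That is the break-even price.
For £5 ≤ P < £167 the firm produces at a loss; below £5 it shuts down.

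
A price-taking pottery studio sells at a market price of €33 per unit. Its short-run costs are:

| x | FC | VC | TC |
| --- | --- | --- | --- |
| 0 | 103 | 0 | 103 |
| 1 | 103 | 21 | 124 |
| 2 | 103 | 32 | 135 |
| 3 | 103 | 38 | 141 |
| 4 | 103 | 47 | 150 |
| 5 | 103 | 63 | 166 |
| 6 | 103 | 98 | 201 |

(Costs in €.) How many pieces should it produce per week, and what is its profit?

Profit at each row (π = 33x − TC): x=0: -103; x=1: -91; x=2: -69; x=3: -42; x=4: -18; x=5: -1; x=6: -3.
Profit is maximized at x = 5. AVC there is 63/5 = €12.60 ≤ P, so producing beats shutting down (which would give -€103).

x = 5; profit = -€1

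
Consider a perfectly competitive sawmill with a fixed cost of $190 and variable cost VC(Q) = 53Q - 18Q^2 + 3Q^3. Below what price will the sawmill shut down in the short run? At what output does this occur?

Short-run supply begins at min AVC. From VC = 53Q - 18Q^2 + 3Q^3, AVC = 53 - 18Q + 3Q^2.
At the minimum of AVC, MC = AVC. MC = 53 - 36Q + 9Q^2; setting MC = AVC gives 6Q^2 - 18Q = 0, so Q = 3. min AVC = 26.
So the shutdown price is $26.

$26 per unit, at Q = 3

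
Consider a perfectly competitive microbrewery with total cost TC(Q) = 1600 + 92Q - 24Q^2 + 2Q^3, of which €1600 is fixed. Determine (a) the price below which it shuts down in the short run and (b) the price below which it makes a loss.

AVC = 92 - 24Q + 2Q^2; minimized at Q = 6, giving min AVC = €20. That is the shutdown price.
ATC = 1600/Q + 92 - 24Q + 2Q^2. Setting dATC/dQ = −1600/Q^2 − 24 + 4Q = 0 gives Q = 10 (since 4·10^3 − 24·10^2 = 1600).
min ATC = 1600/10 + 92 − 24·10 + 2·10^2 = €212. That is the break-even price.
Between these two prices the firm operates at a loss; above €212 it earns a profit.

Shutdown price = €20; break-even price = €212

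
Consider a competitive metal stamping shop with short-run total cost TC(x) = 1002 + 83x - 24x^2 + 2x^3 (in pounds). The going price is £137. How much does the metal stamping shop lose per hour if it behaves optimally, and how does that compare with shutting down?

AVC = 83 - 24x + 2x^2 has its minimum £11 at x = 6; price £137 clears that bar, so the firm operates.
With MC = 83 - 48x + 6x^2, P = MC on the upward-sloping part at x* = 9.
TR = 137·9 = 1233. TC = 1002 + 261 = 1263. Profit = 1233 − 1263 = -£30.
That loss of £30 beats the £1002 the firm would lose by shutting down; producing recovers £972 of fixed cost.

Profit = -£30 at x = 9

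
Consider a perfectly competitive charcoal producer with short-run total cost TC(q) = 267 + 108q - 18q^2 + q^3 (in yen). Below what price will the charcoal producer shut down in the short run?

¥27 per unit

Short-run supply begins at min AVC. From VC = 108q - 18q^2 + q^3, AVC = 108 - 18q + q^2.
dAVC/dq = -18 + 2q = 0 gives q = 9. min AVC = 108 - 18·9 + 9^2 = 27.
So the shutdown price is ¥27.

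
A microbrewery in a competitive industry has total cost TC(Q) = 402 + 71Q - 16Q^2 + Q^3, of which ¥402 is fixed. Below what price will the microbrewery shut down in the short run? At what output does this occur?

¥7 per unit, at Q = 8

Short-run supply begins at min AVC. From VC = 71Q - 16Q^2 + Q^3, AVC = 71 - 16Q + Q^2.
At the minimum of AVC, MC = AVC. MC = 71 - 32Q + 3Q^2; setting MC = AVC gives 2Q^2 - 16Q = 0, so Q = 8. min AVC = 7.
The firm shuts down for any P below ¥7.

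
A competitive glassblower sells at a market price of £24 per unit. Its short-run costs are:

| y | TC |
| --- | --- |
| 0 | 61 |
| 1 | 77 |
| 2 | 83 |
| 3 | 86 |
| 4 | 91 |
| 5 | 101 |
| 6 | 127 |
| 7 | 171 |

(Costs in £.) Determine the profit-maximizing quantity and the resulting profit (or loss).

Tabulate TR − TC: y=0: -61; y=1: -53; y=2: -35; y=3: -14; y=4: 5; y=5: 19; y=6: 17; y=7: -3.
Profit is maximized at y = 5. AVC there is 40/5 = £8 ≤ P, so producing beats shutting down (which would give -£61).

y = 5; profit = £19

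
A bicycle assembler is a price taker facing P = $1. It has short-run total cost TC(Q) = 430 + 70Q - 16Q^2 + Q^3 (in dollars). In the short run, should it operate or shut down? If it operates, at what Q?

Shut down

From TC, MC = TC'(Q) = 70 - 32Q + 3Q^2 and AVC = VC/Q = 70 - 16Q + Q^2.
The AVC parabola has its vertex at Q = 16/2 = 8, where AVC = 70 - 16·8 + 8^2 = $6.
With P < min AVC ($1 < $6), every unit sold adds to the loss.
Best response: produce nothing and absorb the $430 fixed cost.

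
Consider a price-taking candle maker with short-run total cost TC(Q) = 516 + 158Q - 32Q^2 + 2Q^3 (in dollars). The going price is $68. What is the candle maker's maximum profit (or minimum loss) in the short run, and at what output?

Profit = -$192 at Q = 9

AVC = 158 - 32Q + 2Q^2; min AVC = $30 at Q = 8. Since P = $68 ≥ min AVC, the firm produces.
With MC = 158 - 64Q + 6Q^2, P = MC on the upward-sloping part at Q* = 9.
TR = 68·9 = 612. TC = 516 + 288 = 804. Profit = 612 − 804 = -$192.
By producing, the firm covers all variable cost plus $324 of fixed cost; shutting down would lose the full $516.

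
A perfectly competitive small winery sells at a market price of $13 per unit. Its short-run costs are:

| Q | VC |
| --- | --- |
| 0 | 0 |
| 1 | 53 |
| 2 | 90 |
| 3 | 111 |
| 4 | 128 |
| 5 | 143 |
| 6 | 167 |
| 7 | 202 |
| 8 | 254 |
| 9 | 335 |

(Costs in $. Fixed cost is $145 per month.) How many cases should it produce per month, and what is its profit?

Q = 0 (shut down); profit = -$145

Profit at each row (π = 13Q − TC): Q=0: -145; Q=1: -185; Q=2: -209; Q=3: -217; Q=4: -221; Q=5: -223; Q=6: -234; Q=7: -256; Q=8: -295; Q=9: -363.
Profit is highest at Q = 0. Equivalently, the lowest AVC in the table is 167/6 ≈ $27.83 at Q = 6, and P = $13 falls below it — price never covers variable cost, so the firm shuts down and loses only its fixed cost.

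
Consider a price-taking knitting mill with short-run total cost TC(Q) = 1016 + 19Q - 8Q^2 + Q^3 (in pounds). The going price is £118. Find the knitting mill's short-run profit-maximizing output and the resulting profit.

AVC = 19 - 8Q + Q^2; min AVC = £3 at Q = 4. Since P = £118 ≥ min AVC, the firm produces.
MC = 19 - 16Q + 3Q^2. Setting P = MC and taking the root on the rising branch gives Q* = 9.
TR = 118·9 = 1062. TC = 1016 + 252 = 1268. Profit = 1062 − 1268 = -£206.
That loss of £206 beats the £1016 the firm would lose by shutting down; producing recovers £810 of fixed cost.

Profit = -£206 at Q = 9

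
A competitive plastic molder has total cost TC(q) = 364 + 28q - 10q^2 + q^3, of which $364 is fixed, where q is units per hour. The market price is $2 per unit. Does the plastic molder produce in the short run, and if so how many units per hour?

Shut down

Strip out fixed cost: VC = 28q - 10q^2 + q^3. Then AVC = 28 - 10q + q^2 and MC = 28 - 20q + 3q^2.
The AVC parabola has its vertex at q = 10/2 = 5, where AVC = 28 - 10·5 + 5^2 = $3.
Since P = $2 < min AVC = $3, price fails to cover variable cost at any output.
Shutting down limits the loss to fixed cost, $364.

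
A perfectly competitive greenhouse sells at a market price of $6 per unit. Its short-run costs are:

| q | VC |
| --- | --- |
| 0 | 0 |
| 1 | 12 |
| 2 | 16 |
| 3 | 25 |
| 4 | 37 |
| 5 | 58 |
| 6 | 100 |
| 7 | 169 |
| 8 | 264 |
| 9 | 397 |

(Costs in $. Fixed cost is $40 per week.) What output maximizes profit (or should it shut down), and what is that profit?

Tabulate TR − TC: q=0: -40; q=1: -46; q=2: -44; q=3: -47; q=4: -53; q=5: -68; q=6: -104; q=7: -167; q=8: -256; q=9: -383.
Profit is highest at q = 0. Equivalently, the lowest AVC in the table is 16/2 ≈ $8 at q = 2, and P = $6 falls below it — price never covers variable cost, so the firm shuts down and loses only its fixed cost.

q = 0 (shut down); profit = -$40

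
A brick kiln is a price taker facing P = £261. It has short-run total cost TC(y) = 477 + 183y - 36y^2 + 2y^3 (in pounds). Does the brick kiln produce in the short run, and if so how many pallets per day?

Strip out fixed cost: VC = 183y - 36y^2 + 2y^3. Then AVC = 183 - 36y + 2y^2 and MC = 183 - 72y + 6y^2.
AVC hits its minimum where MC = AVC, at y = 9, giving min AVC = 183 - 36·9 + 2·9^2 = £21.
Because £261 ≥ £21, revenue can cover variable cost; the firm operates.
Set P = MC: 261 = 183 - 72y + 6y^2 → -78 - 72y + 6y^2 = 0. The roots are y = -1 and y = 13; the profit-maximizing output is on the rising part of MC, so y* = 13.
Check: AVC at y = 13 is £53 ≤ P, so revenue covers variable cost.
Profit = P·y − TC = 261·13 − 1166 = £2227.

Produce at y = 13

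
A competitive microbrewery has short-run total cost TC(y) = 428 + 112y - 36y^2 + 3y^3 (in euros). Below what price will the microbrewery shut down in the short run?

€4 per unit

The shutdown price is the minimum of AVC. VC = 112y - 36y^2 + 3y^3, so AVC = 112 - 36y + 3y^2.
At the minimum of AVC, MC = AVC. MC = 112 - 72y + 9y^2; setting MC = AVC gives 6y^2 - 36y = 0, so y = 6. min AVC = 4.
So the shutdown price is €4.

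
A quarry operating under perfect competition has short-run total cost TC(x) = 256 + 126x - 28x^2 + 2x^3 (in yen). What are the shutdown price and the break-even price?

Shutdown price = ¥28; break-even price = ¥62

AVC = 126 - 28x + 2x^2; minimized at x = 7, giving min AVC = ¥28. That is the shutdown price.
ATC = 256/x + 126 - 28x + 2x^2. Setting dATC/dx = −256/x^2 − 28 + 4x = 0 gives x = 8 (since 4·8^3 − 28·8^2 = 256).
min ATC = 256/8 + 126 − 28·8 + 2·8^2 = ¥62. That is the break-even price.
For ¥28 ≤ P < ¥62 the firm produces at a loss; below ¥28 it shuts down.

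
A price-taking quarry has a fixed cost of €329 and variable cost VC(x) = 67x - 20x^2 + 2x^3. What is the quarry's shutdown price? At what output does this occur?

The firm shuts down when price falls below the minimum of average variable cost. AVC = VC/x = 67 - 20x + 2x^2.
dAVC/dx = -20 + 4x = 0 gives x = 5. min AVC = 67 - 20·5 + 2·5^2 = 17.
The firm shuts down for any P below €17.

€17 per unit, at x = 5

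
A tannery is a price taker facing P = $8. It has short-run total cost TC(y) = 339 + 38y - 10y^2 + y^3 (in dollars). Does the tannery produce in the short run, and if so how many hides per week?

Variable cost is VC = 38y - 10y^2 + y^3, so AVC = VC/y = 38 - 10y + y^2 and MC = dTC/dy = 38 - 20y + 3y^2.
AVC is minimized where dAVC/dy = -10 + 2y = 0, at y = 5; min AVC = 38 - 10·5 + 5^2 = $13.
Since P = $8 < min AVC = $13, price fails to cover variable cost at any output.
Best response: produce nothing and absorb the $339 fixed cost.

Shut down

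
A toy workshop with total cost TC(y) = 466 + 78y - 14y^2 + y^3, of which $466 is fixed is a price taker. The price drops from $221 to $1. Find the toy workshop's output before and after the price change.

Output falls from 13 to 0 (the firm shuts down)

MC = 78 - 28y + 3y^2; the shutdown threshold is min AVC = $29 (at y = 7).
With P = $221 above the shutdown price, P = MC gives y = 13.
At P = $1 < min AVC = $29, price no longer covers variable cost at any output, so the firm shuts down: y = 0.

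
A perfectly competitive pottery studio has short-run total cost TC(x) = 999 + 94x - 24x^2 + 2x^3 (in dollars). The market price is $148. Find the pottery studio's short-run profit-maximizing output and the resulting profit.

Profit = -$27 at x = 9

AVC = 94 - 24x + 2x^2 has its minimum $22 at x = 6; price $148 clears that bar, so the firm operates.
MC = 94 - 48x + 6x^2. Setting P = MC and taking the root on the rising branch gives x* = 9.
TR = 148·9 = 1332. TC = 999 + 360 = 1359. Profit = 1332 − 1359 = -$27.
That loss of $27 beats the $999 the firm would lose by shutting down; producing recovers $972 of fixed cost.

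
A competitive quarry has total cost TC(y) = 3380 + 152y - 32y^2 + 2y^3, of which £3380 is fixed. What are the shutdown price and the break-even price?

Shutdown price = £24; break-even price = £334

AVC = 152 - 32y + 2y^2; minimized at y = 8, giving min AVC = £24. That is the shutdown price.
ATC = 3380/y + 152 - 32y + 2y^2. Setting dATC/dy = −3380/y^2 − 32 + 4y = 0 gives y = 13 (since 4·13^3 − 32·13^2 = 3380).
min ATC = 3380/13 + 152 − 32·13 + 2·13^2 = £334. That is the break-even price.
Between these two prices the firm operates at a loss; above £334 it earns a profit.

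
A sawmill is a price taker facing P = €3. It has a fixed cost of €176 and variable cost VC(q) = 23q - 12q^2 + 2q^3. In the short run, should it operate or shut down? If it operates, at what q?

Shut down

From TC, MC = TC'(q) = 23 - 24q + 6q^2 and AVC = VC/q = 23 - 12q + 2q^2.
AVC is minimized where dAVC/dq = -12 + 4q = 0, at q = 3; min AVC = 23 - 12·3 + 2·3^2 = €5.
P = €3 lies below min AVC = €5; no output level covers variable cost.
Best response: produce nothing and absorb the €176 fixed cost.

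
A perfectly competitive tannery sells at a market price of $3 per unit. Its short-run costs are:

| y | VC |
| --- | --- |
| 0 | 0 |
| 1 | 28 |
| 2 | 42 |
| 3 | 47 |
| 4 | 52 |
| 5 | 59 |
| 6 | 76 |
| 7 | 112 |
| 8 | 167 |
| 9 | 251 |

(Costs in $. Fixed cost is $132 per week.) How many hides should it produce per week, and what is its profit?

Profit at each row (π = 3y − TC): y=0: -132; y=1: -157; y=2: -168; y=3: -170; y=4: -172; y=5: -176; y=6: -190; y=7: -223; y=8: -275; y=9: -356.
Profit is highest at y = 0. Equivalently, the lowest AVC in the table is 59/5 ≈ $11.80 at y = 5, and P = $3 falls below it — price never covers variable cost, so the firm shuts down and loses only its fixed cost.

y = 0 (shut down); profit = -$132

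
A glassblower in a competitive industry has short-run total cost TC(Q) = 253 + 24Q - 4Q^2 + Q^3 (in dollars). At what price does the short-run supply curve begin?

Short-run supply begins at min AVC. From VC = 24Q - 4Q^2 + Q^3, AVC = 24 - 4Q + Q^2.
At the minimum of AVC, MC = AVC. MC = 24 - 8Q + 3Q^2; setting MC = AVC gives 2Q^2 - 4Q = 0, so Q = 2. min AVC = 20.
For P < $20 the firm produces nothing.

$20 per unit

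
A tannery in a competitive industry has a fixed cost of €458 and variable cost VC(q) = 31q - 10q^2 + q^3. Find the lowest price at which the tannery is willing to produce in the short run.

€6 per unit

The firm shuts down when price falls below the minimum of average variable cost. AVC = VC/q = 31 - 10q + q^2.
dAVC/dq = -10 + 2q = 0 gives q = 5. min AVC = 31 - 10·5 + 5^2 = 6.
So the shutdown price is €6.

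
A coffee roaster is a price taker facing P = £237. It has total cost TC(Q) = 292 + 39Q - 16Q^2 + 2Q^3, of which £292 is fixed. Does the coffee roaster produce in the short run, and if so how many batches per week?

Produce at Q = 9

Strip out fixed cost: VC = 39Q - 16Q^2 + 2Q^3. Then AVC = 39 - 16Q + 2Q^2 and MC = 39 - 32Q + 6Q^2.
AVC is minimized where dAVC/dQ = -16 + 4Q = 0, at Q = 4; min AVC = 39 - 16·4 + 2·4^2 = £7.
Because £237 ≥ £7, revenue can cover variable cost; the firm operates.
P = MC gives -198 - 32Q + 6Q^2 = 0, with roots -11/3 and 9. Take the larger (rising MC): Q* = 9.
Check: AVC at Q = 9 is £57 ≤ P, so revenue covers variable cost.
Profit = P·Q − TC = 237·9 − 805 = £1328.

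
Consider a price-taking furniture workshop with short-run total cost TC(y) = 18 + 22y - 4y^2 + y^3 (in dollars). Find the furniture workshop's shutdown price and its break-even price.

Shutdown price = $18; break-even price = $25

AVC = 22 - 4y + y^2; minimized at y = 2, giving min AVC = $18. That is the shutdown price.
ATC = 18/y + 22 - 4y + y^2. Setting dATC/dy = −18/y^2 − 4 + 2y = 0 gives y = 3 (since 2·3^3 − 4·3^2 = 18).
min ATC = 18/3 + 22 − 4·3 + 3^2 = $25. That is the break-even price.
Between these two prices the firm operates at a loss; above $25 it earns a profit.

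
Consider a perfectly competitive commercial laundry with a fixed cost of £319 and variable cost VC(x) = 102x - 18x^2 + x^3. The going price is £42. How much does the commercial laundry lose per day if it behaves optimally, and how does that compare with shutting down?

Profit = -£119 at x = 10

AVC = 102 - 18x + x^2; min AVC = £21 at x = 9. Since P = £42 ≥ min AVC, the firm produces.
With MC = 102 - 36x + 3x^2, P = MC on the upward-sloping part at x* = 10.
TR = 42·10 = 420. TC = 319 + 220 = 539. Profit = 420 − 539 = -£119.
That loss of £119 beats the £319 the firm would lose by shutting down; producing recovers £200 of fixed cost.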